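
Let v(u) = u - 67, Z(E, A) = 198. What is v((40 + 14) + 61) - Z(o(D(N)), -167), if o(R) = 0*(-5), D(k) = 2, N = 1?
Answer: -150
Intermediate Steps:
o(R) = 0
v(u) = -67 + u
v((40 + 14) + 61) - Z(o(D(N)), -167) = (-67 + ((40 + 14) + 61)) - 1*198 = (-67 + (54 + 61)) - 198 = (-67 + 115) - 198 = 48 - 198 = -150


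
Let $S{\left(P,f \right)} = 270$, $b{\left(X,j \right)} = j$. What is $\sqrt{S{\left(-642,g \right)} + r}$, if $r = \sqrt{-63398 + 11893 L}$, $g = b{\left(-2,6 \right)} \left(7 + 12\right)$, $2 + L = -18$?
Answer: $\sqrt{270 + i \sqrt{301258}} \approx 20.996 + 13.071 i$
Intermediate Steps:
$L = -20$ ($L = -2 - 18 = -20$)
$g = 114$ ($g = 6 \left(7 + 12\right) = 6 \cdot 19 = 114$)
$r = i \sqrt{301258}$ ($r = \sqrt{-63398 + 11893 \left(-20\right)} = \sqrt{-63398 - 237860} = \sqrt{-301258} = i \sqrt{301258} \approx 548.87 i$)
$\sqrt{S{\left(-642,g \right)} + r} = \sqrt{270 + i \sqrt{301258}}$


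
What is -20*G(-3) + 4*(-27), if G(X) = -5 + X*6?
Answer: 352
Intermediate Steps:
G(X) = -5 + 6*X
-20*G(-3) + 4*(-27) = -20*(-5 + 6*(-3)) + 4*(-27) = -20*(-5 - 18) - 108 = -20*(-23) - 108 = 460 - 108 = 352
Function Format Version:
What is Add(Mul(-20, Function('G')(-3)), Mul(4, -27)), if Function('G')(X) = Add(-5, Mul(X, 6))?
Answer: 352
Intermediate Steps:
Function('G')(X) = Add(-5, Mul(6, X))
Add(Mul(-20, Function('G')(-3)), Mul(4, -27)) = Add(Mul(-20, Add(-5, Mul(6, -3))), Mul(4, -27)) = Add(Mul(-20, Add(-5, -18)), -108) = Add(Mul(-20, -23), -108) = Add(460, -108) = 352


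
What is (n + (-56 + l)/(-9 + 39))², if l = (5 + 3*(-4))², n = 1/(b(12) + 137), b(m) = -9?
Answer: 187489/3686400 ≈ 0.050860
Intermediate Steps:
n = 1/128 (n = 1/(-9 + 137) = 1/128 ≈ 0.0078125)
l = 49 (l = (5 - 12)² = (-7)² = 49)
(n + (-56 + l)/(-9 + 39))² = (1/128 + (-56 + 49)/(-9 + 39))² = (1/128 - 7/30)² = (-433/1920)² = 187489/3686400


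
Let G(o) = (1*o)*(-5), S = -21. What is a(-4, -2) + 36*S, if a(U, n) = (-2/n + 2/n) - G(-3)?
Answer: -771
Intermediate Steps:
G(o) = -5*o (G(o) = o*(-5) = -5*o)
a(U, n) = -15 (a(U, n) = (-2/n + 2/n) - (-5)*(-3) = 0 - 1*15 = 0 - 15 = -15)
a(-4, -2) + 36*S = -15 + 36*(-21) = -15 - 756 = -771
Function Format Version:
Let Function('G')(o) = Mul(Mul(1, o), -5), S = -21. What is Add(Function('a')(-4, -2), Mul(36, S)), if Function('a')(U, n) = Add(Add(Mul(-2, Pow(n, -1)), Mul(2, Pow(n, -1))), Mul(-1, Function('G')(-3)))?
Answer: -771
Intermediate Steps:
Function('G')(o) = Mul(-5, o) (Function('G')(o) = Mul(o, -5) = Mul(-5, o))
Function('a')(U, n) = -15 (Function('a')(U, n) = Add(Add(Mul(-2, Pow(n, -1)), Mul(2, Pow(n, -1))), Mul(-1, Mul(-5, -3))) = Add(0, Mul(-1, 15)) = Add(0, -15) = -15)
Add(Function('a')(-4, -2), Mul(36, S)) = Add(-15, Mul(36, -21)) = Add(-15, -756) = -771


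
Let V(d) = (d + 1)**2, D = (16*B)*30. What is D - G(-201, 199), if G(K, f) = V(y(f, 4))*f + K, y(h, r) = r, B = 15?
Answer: 2426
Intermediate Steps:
D = 7200 (D = (16*15)*30 = 240*30 = 7200)
V(d) = (1 + d)**2
G(K, f) = K + 25*f (G(K, f) = (1 + 4)**2*f + K = 5**2*f + K = 25*f + K = K + 25*f)
D - G(-201, 199) = 7200 - (-201 + 25*199) = 7200 - (-201 + 4975) = 7200 - 1*4774 = 7200 - 4774 = 2426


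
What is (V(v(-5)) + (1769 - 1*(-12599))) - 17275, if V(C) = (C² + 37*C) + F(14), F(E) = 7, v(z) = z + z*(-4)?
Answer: -2120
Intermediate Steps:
v(z) = -3*z (v(z) = z - 4*z = -3*z)
V(C) = 7 + C² + 37*C (V(C) = (C² + 37*C) + 7 = 7 + C² + 37*C)
(V(v(-5)) + (1769 - 1*(-12599))) - 17275 = ((7 + (-3*(-5))² + 37*(-3*(-5))) + (1769 - 1*(-12599))) - 17275 = ((7 + 15² + 37*15) + (1769 + 12599)) - 17275 = ((7 + 225 + 555) + 14368) - 17275 = (787 + 14368) - 17275 = 15155 - 17275 = -2120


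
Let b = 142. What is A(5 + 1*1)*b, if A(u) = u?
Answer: 852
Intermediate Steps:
A(5 + 1*1)*b = (5 + 1*1)*142 = (5 + 1)*142 = 6*142 = 852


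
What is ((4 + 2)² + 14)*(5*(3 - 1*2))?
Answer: 250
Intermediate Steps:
((4 + 2)² + 14)*(5*(3 - 1*2)) = (6² + 14)*(5*(3 - 2)) = (36 + 14)*(5*1) = 50*5 = 250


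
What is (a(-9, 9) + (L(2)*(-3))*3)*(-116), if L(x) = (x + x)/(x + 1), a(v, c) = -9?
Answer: 2436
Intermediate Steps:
L(x) = 2*x/(1 + x) (L(x) = (2*x)/(1 + x) = 2*x/(1 + x))
(a(-9, 9) + (L(2)*(-3))*3)*(-116) = (-9 + ((2*2/(1 + 2))*(-3))*3)*(-116) = (-9 + ((2*2/3)*(-3))*3)*(-116) = (-9 + ((2*2*(⅓))*(-3))*3)*(-116) = (-9 + ((4/3)*(-3))*3)*(-116) = (-9 - 4*3)*(-116) = (-9 - 12)*(-116) = -21*(-116) = 2436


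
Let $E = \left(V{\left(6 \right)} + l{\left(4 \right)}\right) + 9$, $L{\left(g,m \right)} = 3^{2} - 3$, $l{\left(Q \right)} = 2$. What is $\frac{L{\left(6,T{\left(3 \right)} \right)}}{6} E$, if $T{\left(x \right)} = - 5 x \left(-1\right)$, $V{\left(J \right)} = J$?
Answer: $17$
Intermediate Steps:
$T{\left(x \right)} = 5 x$
$L{\left(g,m \right)} = 6$ ($L{\left(g,m \right)} = 9 - 3 = 6$)
$E = 17$ ($E = \left(6 + 2\right) + 9 = 8 + 9 = 17$)
$\frac{L{\left(6,T{\left(3 \right)} \right)}}{6} E = \frac{1}{6} \cdot 6 \cdot 17 = 1 \cdot 17 = 17$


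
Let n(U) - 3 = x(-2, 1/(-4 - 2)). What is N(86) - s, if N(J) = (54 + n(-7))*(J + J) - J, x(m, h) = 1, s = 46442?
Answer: -36552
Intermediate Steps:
n(U) = 4 (n(U) = 3 + 1 = 4)
N(J) = 115*J (N(J) = (54 + 4)*(J + J) - J = 58*(2*J) - J = 116*J - J = 115*J)
N(86) - s = 115*86 - 1*46442 = 9890 - 46442 = -36552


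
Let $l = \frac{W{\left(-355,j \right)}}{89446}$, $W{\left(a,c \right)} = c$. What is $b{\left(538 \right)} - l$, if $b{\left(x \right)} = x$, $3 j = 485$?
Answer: $\frac{144365359}{268338} \approx 538.0$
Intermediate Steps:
$j = \frac{485}{3}$ ($j = \frac{1}{3} \cdot 485 = \frac{485}{3} \approx 161.67$)
$l = \frac{485}{268338}$ ($l = \frac{485}{3 \cdot 89446} = \frac{485}{3} \cdot \frac{1}{89446} = \frac{485}{268338} \approx 0.0018074$)
$b{\left(538 \right)} - l = 538 - \frac{485}{268338} = \frac{144365359}{268338}$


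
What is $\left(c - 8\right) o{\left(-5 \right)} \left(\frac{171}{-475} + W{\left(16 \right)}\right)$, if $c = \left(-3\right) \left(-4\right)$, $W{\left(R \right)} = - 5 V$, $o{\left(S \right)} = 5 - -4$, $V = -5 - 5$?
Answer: $\frac{44676}{25} \approx 1787.0$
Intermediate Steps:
$V = -10$
$o{\left(S \right)} = 9$ ($o{\left(S \right)} = 5 + 4 = 9$)
$W{\left(R \right)} = 50$ ($W{\left(R \right)} = \left(-5\right) \left(-10\right) = 50$)
$c = 12$
$\left(c - 8\right) o{\left(-5 \right)} \left(\frac{171}{-475} + W{\left(16 \right)}\right) = \left(12 - 8\right) 9 \left(\frac{171}{-475} + 50\right) = 4 \cdot 9 \left(171 \left(- \frac{1}{475}\right) + 50\right) = 36 \left(- \frac{9}{25} + 50\right) = 36 \cdot \frac{1241}{25} = \frac{44676}{25}$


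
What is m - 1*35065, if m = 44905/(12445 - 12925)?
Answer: -3375221/96 ≈ -35159.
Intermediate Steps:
m = -8981/96 (m = 44905/(-480) = 44905*(-1/480) = -8981/96 ≈ -93.552)
m - 1*35065 = -8981/96 - 1*35065 = -8981/96 - 35065 = -3375221/96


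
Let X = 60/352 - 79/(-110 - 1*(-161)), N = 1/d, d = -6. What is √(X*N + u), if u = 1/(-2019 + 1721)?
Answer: √25310721337/334356 ≈ 0.47582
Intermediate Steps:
N = -⅙ (N = 1/(-6) = -⅙ ≈ -0.16667)
X = -6187/4488 (X = 60*(1/352) - 79/(-110 + 161) = 15/88 - 79/51 = -6187/4488 ≈ -1.3786)
u = -1/298 (u = 1/(-298) = -1/298 ≈ -0.0033557)
√(X*N + u) = √(-6187/4488*(-⅙) - 1/298) = √(6187/26928 - 1/298) = √(908399/4012272) = √25310721337/334356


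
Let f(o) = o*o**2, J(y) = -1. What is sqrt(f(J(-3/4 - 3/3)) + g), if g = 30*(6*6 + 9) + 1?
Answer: 15*sqrt(6) ≈ 36.742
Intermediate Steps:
g = 1351 (g = 30*(36 + 9) + 1 = 30*45 + 1 = 1350 + 1 = 1351)
f(o) = o**3
sqrt(f(J(-3/4 - 3/3)) + g) = sqrt((-1)**3 + 1351) = sqrt(-1 + 1351) = sqrt(1350) = 15*sqrt(6)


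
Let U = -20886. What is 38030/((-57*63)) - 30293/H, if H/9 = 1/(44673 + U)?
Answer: -287511294839/3591 ≈ -8.0064e+7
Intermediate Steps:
H = 1/2643 (H = 9/(44673 - 20886) = 9/23787 = 9*(1/23787) = 1/2643 ≈ 0.00037836)
38030/((-57*63)) - 30293/H = 38030/((-57*63)) - 30293/1/2643 = 38030/(-3591) - 30293*2643 = 38030*(-1/3591) - 80064399 = -38030/3591 - 80064399 = -287511294839/3591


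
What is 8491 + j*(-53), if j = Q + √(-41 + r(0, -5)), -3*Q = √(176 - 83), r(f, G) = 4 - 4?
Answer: 8491 + 53*√93/3 - 53*I*√41 ≈ 8661.4 - 339.37*I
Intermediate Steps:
r(f, G) = 0
Q = -√93/3 (Q = -√(176 - 83)/3 = -√93/3 ≈ -3.2146)
j = -√93/3 + I*√41 (j = -√93/3 + √(-41 + 0) = -√93/3 + √(-41) = -√93/3 + I*√41 ≈ -3.2146 + 6.4031*I)
8491 + j*(-53) = 8491 + (-√93/3 + I*√41)*(-53) = 8491 + (53*√93/3 - 53*I*√41) = 8491 + 53*√93/3 - 53*I*√41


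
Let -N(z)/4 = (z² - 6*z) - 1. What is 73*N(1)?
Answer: 1752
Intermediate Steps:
N(z) = 4 - 4*z² + 24*z (N(z) = -4*((z² - 6*z) - 1) = -4*(-1 + z² - 6*z) = 4 - 4*z² + 24*z)
73*N(1) = 73*(4 - 4*1² + 24*1) = 73*(4 - 4*1 + 24) = 73*(4 - 4 + 24) = 73*24 = 1752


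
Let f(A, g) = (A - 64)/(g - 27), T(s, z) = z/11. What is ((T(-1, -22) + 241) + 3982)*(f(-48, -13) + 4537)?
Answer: 95812479/5 ≈ 1.9162e+7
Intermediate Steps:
T(s, z) = z/11 (T(s, z) = z*(1/11) = z/11)
f(A, g) = (-64 + A)/(-27 + g)
((T(-1, -22) + 241) + 3982)*(f(-48, -13) + 4537) = (((1/11)*(-22) + 241) + 3982)*((-64 - 48)/(-27 - 13) + 4537) = ((-2 + 241) + 3982)*(-112/(-40) + 4537) = (239 + 3982)*(-1/40*(-112) + 4537) = 4221*(14/5 + 4537) = 4221*(22699/5) = 95812479/5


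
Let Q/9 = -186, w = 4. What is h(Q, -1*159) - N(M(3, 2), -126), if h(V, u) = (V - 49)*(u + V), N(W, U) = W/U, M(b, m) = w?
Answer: 198970319/63 ≈ 3.1583e+6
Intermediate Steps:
M(b, m) = 4
Q = -1674 (Q = 9*(-186) = -1674)
h(V, u) = (-49 + V)*(V + u)
h(Q, -1*159) - N(M(3, 2), -126) = ((-1674)² - 49*(-1674) - (-49)*159 - (-1674)*159) - 4/(-126) = (2802276 + 82026 - 49*(-159) - 1674*(-159)) - 4*(-1)/126 = (2802276 + 82026 + 7791 + 266166) - 1*(-2/63) = 3158259 + 2/63 = 198970319/63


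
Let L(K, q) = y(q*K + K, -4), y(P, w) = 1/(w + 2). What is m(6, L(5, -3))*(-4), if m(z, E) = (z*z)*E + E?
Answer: 74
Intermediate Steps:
y(P, w) = 1/(2 + w)
L(K, q) = -½ (L(K, q) = 1/(2 - 4) = 1/(-2) = -½)
m(z, E) = E + E*z² (m(z, E) = z²*E + E = E*z² + E = E + E*z²)
m(6, L(5, -3))*(-4) = -(1 + 6²)/2*(-4) = -(1 + 36)/2*(-4) = -½*37*(-4) = -37/2*(-4) = 74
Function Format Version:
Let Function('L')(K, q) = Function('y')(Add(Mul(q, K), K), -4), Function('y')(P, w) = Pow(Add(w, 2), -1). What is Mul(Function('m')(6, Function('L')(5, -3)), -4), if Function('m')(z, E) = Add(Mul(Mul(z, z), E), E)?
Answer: 74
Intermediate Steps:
Function('y')(P, w) = Pow(Add(2, w), -1)
Function('L')(K, q) = Rational(-1, 2) (Function('L')(K, q) = Pow(Add(2, -4), -1) = Pow(-2, -1) = Rational(-1, 2))
Function('m')(z, E) = Add(E, Mul(E, Pow(z, 2))) (Function('m')(z, E) = Add(Mul(Pow(z, 2), E), E) = Add(Mul(E, Pow(z, 2)), E) = Add(E, Mul(E, Pow(z, 2))))
Mul(Function('m')(6, Function('L')(5, -3)), -4) = Mul(Mul(Rational(-1, 2), Add(1, Pow(6, 2))), -4) = Mul(Mul(Rational(-1, 2), Add(1, 36)), -4) = Mul(Mul(Rational(-1, 2), 37), -4) = Mul(Rational(-37, 2), -4) = 74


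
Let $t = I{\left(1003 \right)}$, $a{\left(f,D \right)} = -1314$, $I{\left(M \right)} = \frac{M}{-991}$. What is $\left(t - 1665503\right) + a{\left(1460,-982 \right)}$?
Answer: $- \frac{1651816650}{991} \approx -1.6668 \cdot 10^{6}$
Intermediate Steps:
$I{\left(M \right)} = - \frac{M}{991}$ ($I{\left(M \right)} = M \left(- \frac{1}{991}\right) = - \frac{M}{991}$)
$t = - \frac{1003}{991}$ ($t = \left(- \frac{1}{991}\right) 1003 = - \frac{1003}{991} \approx -1.0121$)
$\left(t - 1665503\right) + a{\left(1460,-982 \right)} = \left(- \frac{1003}{991} - 1665503\right) - 1314 = - \frac{1650514476}{991} - 1314 = - \frac{1651816650}{991}$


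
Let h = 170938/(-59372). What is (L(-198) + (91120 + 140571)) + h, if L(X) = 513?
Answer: 6893122475/29686 ≈ 2.3220e+5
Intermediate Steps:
h = -85469/29686 (h = 170938*(-1/59372) = -85469/29686 ≈ -2.8791)
(L(-198) + (91120 + 140571)) + h = (513 + (91120 + 140571)) - 85469/29686 = (513 + 231691) - 85469/29686 = 232204 - 85469/29686 = 6893122475/29686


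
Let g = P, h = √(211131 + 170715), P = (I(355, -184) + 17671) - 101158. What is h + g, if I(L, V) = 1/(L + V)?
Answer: -14276276/171 + √381846 ≈ -82869.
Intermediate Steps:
P = -14276276/171 (P = (1/(355 - 184) + 17671) - 101158 = (1/171 + 17671) - 101158 = 3021742/171 - 101158 = -14276276/171 ≈ -83487.)
h = √381846 ≈ 617.94
g = -14276276/171 ≈ -83487.
h + g = √381846 - 14276276/171 = -14276276/171 + √381846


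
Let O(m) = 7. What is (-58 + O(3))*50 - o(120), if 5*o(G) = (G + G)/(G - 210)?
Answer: -38242/15 ≈ -2549.5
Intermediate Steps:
o(G) = 2*G/(5*(-210 + G)) (o(G) = ((G + G)/(G - 210))/5 = ((2*G)/(-210 + G))/5 = (2*G/(-210 + G))/5 = 2*G/(5*(-210 + G)))
(-58 + O(3))*50 - o(120) = (-58 + 7)*50 - 2*120/(5*(-210 + 120)) = -51*50 - 2*120/(5*(-90)) = -2550 - 2*120*(-1)/(5*90) = -2550 - 1*(-8/15) = -2550 + 8/15 = -38242/15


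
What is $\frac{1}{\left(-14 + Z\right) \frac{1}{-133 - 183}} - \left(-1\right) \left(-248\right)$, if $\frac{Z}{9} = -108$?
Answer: $- \frac{122106}{493} \approx -247.68$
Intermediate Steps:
$Z = -972$ ($Z = 9 \left(-108\right) = -972$)
$\frac{1}{\left(-14 + Z\right) \frac{1}{-133 - 183}} - \left(-1\right) \left(-248\right) = \frac{1}{\left(-14 - 972\right) \frac{1}{-133 - 183}} - \left(-1\right) \left(-248\right) = \frac{1}{\left(-986\right) \frac{1}{-316}} - 248 = \frac{1}{\left(-986\right) \left(- \frac{1}{316}\right)} - 248 = \frac{1}{\frac{493}{158}} - 248 = \frac{158}{493} - 248 = - \frac{122106}{493}$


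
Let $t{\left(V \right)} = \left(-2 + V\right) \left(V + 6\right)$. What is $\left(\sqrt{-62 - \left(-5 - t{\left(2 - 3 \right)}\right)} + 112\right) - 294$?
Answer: $-182 + 6 i \sqrt{2} \approx -182.0 + 8.4853 i$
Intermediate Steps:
$t{\left(V \right)} = \left(-2 + V\right) \left(6 + V\right)$
$\left(\sqrt{-62 - \left(-5 - t{\left(2 - 3 \right)}\right)} + 112\right) - 294 = \left(\sqrt{-62 - \left(7 - \left(2 - 3\right)^{2} - 4 \left(2 - 3\right)\right)} + 112\right) - 294 = \left(\sqrt{-62 + \left(\left(\left(-12 + \left(-1\right)^{2} + 4 \left(-1\right)\right) + 33\right) - 28\right)} + 112\right) - 294 = \left(\sqrt{-62 + \left(\left(\left(-12 + 1 - 4\right) + 33\right) - 28\right)} + 112\right) - 294 = \left(\sqrt{-62 + \left(\left(-15 + 33\right) - 28\right)} + 112\right) - 294 = \left(\sqrt{-62 + \left(18 - 28\right)} + 112\right) - 294 = \left(\sqrt{-62 - 10} + 112\right) - 294 = \left(\sqrt{-72} + 112\right) - 294 = \left(6 i \sqrt{2} + 112\right) - 294 = \left(112 + 6 i \sqrt{2}\right) - 294 = -182 + 6 i \sqrt{2}$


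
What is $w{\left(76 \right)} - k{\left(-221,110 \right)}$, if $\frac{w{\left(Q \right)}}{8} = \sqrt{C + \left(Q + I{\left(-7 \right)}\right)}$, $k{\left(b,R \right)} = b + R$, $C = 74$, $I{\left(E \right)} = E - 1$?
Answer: $111 + 8 \sqrt{142} \approx 206.33$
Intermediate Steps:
$I{\left(E \right)} = -1 + E$ ($I{\left(E \right)} = E - 1 = -1 + E$)
$k{\left(b,R \right)} = R + b$
$w{\left(Q \right)} = 8 \sqrt{66 + Q}$ ($w{\left(Q \right)} = 8 \sqrt{74 + \left(Q - 8\right)} = 8 \sqrt{74 + \left(-8 + Q\right)} = 8 \sqrt{66 + Q}$)
$w{\left(76 \right)} - k{\left(-221,110 \right)} = 8 \sqrt{66 + 76} - \left(110 - 221\right) = 8 \sqrt{142} - -111 = 8 \sqrt{142} + 111 = 111 + 8 \sqrt{142}$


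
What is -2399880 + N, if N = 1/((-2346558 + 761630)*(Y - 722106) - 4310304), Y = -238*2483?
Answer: -4994393266352474879/2081101249376 ≈ -2.3999e+6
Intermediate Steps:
Y = -590954
N = 1/2081101249376 (N = 1/((-2346558 + 761630)*(-590954 - 722106) - 4310304) = 1/(-1584928*(-1313060) - 4310304) = 1/(2081105559680 - 4310304) = 1/2081101249376 ≈ 4.8051e-13)
-2399880 + N = -2399880 + 1/2081101249376 = -4994393266352474879/2081101249376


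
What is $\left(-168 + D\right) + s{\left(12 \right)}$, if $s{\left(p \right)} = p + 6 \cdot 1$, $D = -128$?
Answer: $-278$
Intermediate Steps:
$s{\left(p \right)} = 6 + p$ ($s{\left(p \right)} = p + 6 = 6 + p$)
$\left(-168 + D\right) + s{\left(12 \right)} = \left(-168 - 128\right) + \left(6 + 12\right) = -296 + 18 = -278$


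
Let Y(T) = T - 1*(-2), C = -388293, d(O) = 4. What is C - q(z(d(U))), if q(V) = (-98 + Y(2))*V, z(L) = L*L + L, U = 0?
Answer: -386413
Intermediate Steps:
z(L) = L + L² (z(L) = L² + L = L + L²)
Y(T) = 2 + T (Y(T) = T + 2 = 2 + T)
q(V) = -94*V (q(V) = (-98 + (2 + 2))*V = (-98 + 4)*V = -94*V)
C - q(z(d(U))) = -388293 - (-94)*4*(1 + 4) = -388293 - (-94)*4*5 = -388293 - (-94)*20 = -388293 - 1*(-1880) = -388293 + 1880 = -386413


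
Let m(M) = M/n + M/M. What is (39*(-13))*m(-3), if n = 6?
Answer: -507/2 ≈ -253.50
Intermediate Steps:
m(M) = 1 + M/6 (m(M) = M/6 + M/M = M*(1/6) + 1 = M/6 + 1 = 1 + M/6)
(39*(-13))*m(-3) = (39*(-13))*(1 + (1/6)*(-3)) = -507*(1 - 1/2) = -507*1/2 = -507/2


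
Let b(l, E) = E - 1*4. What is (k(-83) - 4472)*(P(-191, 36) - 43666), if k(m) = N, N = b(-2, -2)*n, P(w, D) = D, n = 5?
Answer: 196422260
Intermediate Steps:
b(l, E) = -4 + E (b(l, E) = E - 4 = -4 + E)
N = -30 (N = (-4 - 2)*5 = -6*5 = -30)
k(m) = -30
(k(-83) - 4472)*(P(-191, 36) - 43666) = (-30 - 4472)*(36 - 43666) = -4502*(-43630) = 196422260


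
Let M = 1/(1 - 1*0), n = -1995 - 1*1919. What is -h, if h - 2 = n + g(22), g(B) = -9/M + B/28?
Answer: 54883/14 ≈ 3920.2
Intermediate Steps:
n = -3914 (n = -1995 - 1919 = -3914)
M = 1 (M = 1/(1 + 0) = 1/1 = 1)
g(B) = -9 + B/28 (g(B) = -9/1 + B/28 = -9*1 + B*(1/28) = -9 + B/28)
h = -54883/14 (h = 2 + (-3914 + (-9 + (1/28)*22)) = 2 + (-3914 + (-9 + 11/14)) = 2 + (-3914 - 115/14) = 2 - 54911/14 = -54883/14 ≈ -3920.2)
-h = -1*(-54883/14) = 54883/14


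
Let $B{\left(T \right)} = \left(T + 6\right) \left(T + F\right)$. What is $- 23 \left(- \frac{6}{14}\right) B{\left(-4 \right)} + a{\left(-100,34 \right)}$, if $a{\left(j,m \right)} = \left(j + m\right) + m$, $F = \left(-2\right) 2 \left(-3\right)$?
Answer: $\frac{880}{7} \approx 125.71$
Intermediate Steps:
$F = 12$ ($F = \left(-4\right) \left(-3\right) = 12$)
$B{\left(T \right)} = \left(6 + T\right) \left(12 + T\right)$ ($B{\left(T \right)} = \left(T + 6\right) \left(T + 12\right) = \left(6 + T\right) \left(12 + T\right)$)
$a{\left(j,m \right)} = j + 2 m$
$- 23 \left(- \frac{6}{14}\right) B{\left(-4 \right)} + a{\left(-100,34 \right)} = - 23 \left(- \frac{6}{14}\right) \left(72 + \left(-4\right)^{2} + 18 \left(-4\right)\right) + \left(-100 + 2 \cdot 34\right) = - 23 \left(\left(-6\right) \frac{1}{14}\right) \left(72 + 16 - 72\right) + \left(-100 + 68\right) = \left(-23\right) \left(- \frac{3}{7}\right) 16 - 32 = \frac{69}{7} \cdot 16 - 32 = \frac{1104}{7} - 32 = \frac{880}{7}$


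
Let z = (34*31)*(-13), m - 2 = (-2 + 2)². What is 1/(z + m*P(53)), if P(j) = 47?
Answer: -1/13608 ≈ -7.3486e-5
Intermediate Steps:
m = 2 (m = 2 + (-2 + 2)² = 2 + 0² = 2 + 0 = 2)
z = -13702 (z = 1054*(-13) = -13702)
1/(z + m*P(53)) = 1/(-13702 + 2*47) = 1/(-13702 + 94) = 1/(-13608) = -1/13608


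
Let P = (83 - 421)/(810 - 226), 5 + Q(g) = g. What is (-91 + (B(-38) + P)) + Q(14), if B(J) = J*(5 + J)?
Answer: 342055/292 ≈ 1171.4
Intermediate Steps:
Q(g) = -5 + g
P = -169/292 (P = -338/584 = -338*1/584 = -169/292 ≈ -0.57877)
(-91 + (B(-38) + P)) + Q(14) = (-91 + (-38*(5 - 38) - 169/292)) + (-5 + 14) = (-91 + (-38*(-33) - 169/292)) + 9 = (-91 + (1254 - 169/292)) + 9 = (-91 + 365999/292) + 9 = 339427/292 + 9 = 342055/292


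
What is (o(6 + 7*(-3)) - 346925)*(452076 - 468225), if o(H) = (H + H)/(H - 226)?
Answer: 1350200045355/241 ≈ 5.6025e+9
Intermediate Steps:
o(H) = 2*H/(-226 + H) (o(H) = (2*H)/(-226 + H) = 2*H/(-226 + H))
(o(6 + 7*(-3)) - 346925)*(452076 - 468225) = (2*(6 + 7*(-3))/(-226 + (6 + 7*(-3))) - 346925)*(452076 - 468225) = (2*(6 - 21)/(-226 + (6 - 21)) - 346925)*(-16149) = (2*(-15)/(-226 - 15) - 346925)*(-16149) = (2*(-15)/(-241) - 346925)*(-16149) = (2*(-15)*(-1/241) - 346925)*(-16149) = (30/241 - 346925)*(-16149) = -83608895/241*(-16149) = 1350200045355/241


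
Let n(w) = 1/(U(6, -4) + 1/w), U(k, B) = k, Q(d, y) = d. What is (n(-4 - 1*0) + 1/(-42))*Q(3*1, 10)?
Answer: 145/322 ≈ 0.45031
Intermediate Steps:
n(w) = 1/(6 + 1/w)
(n(-4 - 1*0) + 1/(-42))*Q(3*1, 10) = ((-4 - 1*0)/(1 + 6*(-4 - 1*0)) + 1/(-42))*(3*1) = ((-4 + 0)/(1 + 6*(-4 + 0)) - 1/42)*3 = (-4/(1 + 6*(-4)) - 1/42)*3 = (-4/(1 - 24) - 1/42)*3 = (-4/(-23) - 1/42)*3 = (-4*(-1/23) - 1/42)*3 = (4/23 - 1/42)*3 = (145/966)*3 = 145/322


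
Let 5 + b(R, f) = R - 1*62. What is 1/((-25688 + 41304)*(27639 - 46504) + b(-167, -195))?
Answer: -1/294596074 ≈ -3.3945e-9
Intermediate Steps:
b(R, f) = -67 + R (b(R, f) = -5 + (R - 1*62) = -5 + (R - 62) = -5 + (-62 + R) = -67 + R)
1/((-25688 + 41304)*(27639 - 46504) + b(-167, -195)) = 1/((-25688 + 41304)*(27639 - 46504) + (-67 - 167)) = 1/(15616*(-18865) - 234) = 1/(-294595840 - 234) = 1/(-294596074) = -1/294596074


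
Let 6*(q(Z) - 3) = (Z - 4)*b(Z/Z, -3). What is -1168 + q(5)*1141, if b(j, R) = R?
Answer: 3369/2 ≈ 1684.5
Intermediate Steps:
q(Z) = 5 - Z/2 (q(Z) = 3 + ((Z - 4)*(-3))/6 = 3 + ((-4 + Z)*(-3))/6 = 3 + (12 - 3*Z)/6 = 3 + (2 - Z/2) = 5 - Z/2)
-1168 + q(5)*1141 = -1168 + (5 - ½*5)*1141 = -1168 + (5 - 5/2)*1141 = -1168 + (5/2)*1141 = -1168 + 5705/2 = 3369/2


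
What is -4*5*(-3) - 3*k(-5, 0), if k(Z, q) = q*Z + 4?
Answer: 48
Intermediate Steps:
k(Z, q) = 4 + Z*q (k(Z, q) = Z*q + 4 = 4 + Z*q)
-4*5*(-3) - 3*k(-5, 0) = -4*5*(-3) - 3*(4 - 5*0) = -20*(-3) - 3*(4 + 0) = 60 - 3*4 = 60 - 12 = 48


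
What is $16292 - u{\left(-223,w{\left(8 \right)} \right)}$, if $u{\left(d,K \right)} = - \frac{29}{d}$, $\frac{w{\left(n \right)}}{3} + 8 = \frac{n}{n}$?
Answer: $\frac{3633087}{223} \approx 16292.0$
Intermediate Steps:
$w{\left(n \right)} = -21$ ($w{\left(n \right)} = -24 + 3 \frac{n}{n} = -24 + 3 \cdot 1 = -24 + 3 = -21$)
$16292 - u{\left(-223,w{\left(8 \right)} \right)} = 16292 - - \frac{29}{-223} = 16292 - \left(-29\right) \left(- \frac{1}{223}\right) = 16292 - \frac{29}{223} = \frac{3633087}{223}$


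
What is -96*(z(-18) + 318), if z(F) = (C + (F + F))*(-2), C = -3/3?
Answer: -37632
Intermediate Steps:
C = -1 (C = -3*1/3 = -1)
z(F) = 2 - 4*F (z(F) = (-1 + (F + F))*(-2) = (-1 + 2*F)*(-2) = 2 - 4*F)
-96*(z(-18) + 318) = -96*((2 - 4*(-18)) + 318) = -96*((2 + 72) + 318) = -96*(74 + 318) = -96*392 = -37632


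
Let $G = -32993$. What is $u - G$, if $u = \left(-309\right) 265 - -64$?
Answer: $-48828$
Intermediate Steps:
$u = -81821$ ($u = -81885 + 64 = -81821$)
$u - G = -81821 - -32993 = -81821 + 32993 = -48828$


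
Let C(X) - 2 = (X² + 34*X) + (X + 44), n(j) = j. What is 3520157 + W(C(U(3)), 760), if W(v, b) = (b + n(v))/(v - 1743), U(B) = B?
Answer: 5572407611/1583 ≈ 3.5202e+6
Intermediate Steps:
C(X) = 46 + X² + 35*X (C(X) = 2 + ((X² + 34*X) + (X + 44)) = 2 + ((X² + 34*X) + (44 + X)) = 2 + (44 + X² + 35*X) = 46 + X² + 35*X)
W(v, b) = (b + v)/(-1743 + v) (W(v, b) = (b + v)/(v - 1743) = (b + v)/(-1743 + v))
3520157 + W(C(U(3)), 760) = 3520157 + (760 + (46 + 3² + 35*3))/(-1743 + (46 + 3² + 35*3)) = 3520157 + (760 + (46 + 9 + 105))/(-1743 + (46 + 9 + 105)) = 3520157 + (760 + 160)/(-1743 + 160) = 3520157 + 920/(-1583) = 3520157 - 1/1583*920 = 3520157 - 920/1583 = 5572407611/1583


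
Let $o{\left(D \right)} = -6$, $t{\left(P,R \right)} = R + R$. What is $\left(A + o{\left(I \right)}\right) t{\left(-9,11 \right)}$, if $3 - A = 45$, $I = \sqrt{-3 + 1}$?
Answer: $-1056$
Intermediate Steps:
$t{\left(P,R \right)} = 2 R$
$I = i \sqrt{2}$ ($I = \sqrt{-2} = i \sqrt{2} \approx 1.4142 i$)
$A = -42$ ($A = 3 - 45 = -42$)
$\left(A + o{\left(I \right)}\right) t{\left(-9,11 \right)} = \left(-42 - 6\right) 2 \cdot 11 = \left(-48\right) 22 = -1056$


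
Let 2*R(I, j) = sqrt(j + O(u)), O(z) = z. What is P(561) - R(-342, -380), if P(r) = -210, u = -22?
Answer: -210 - I*sqrt(402)/2 ≈ -210.0 - 10.025*I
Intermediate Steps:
R(I, j) = sqrt(-22 + j)/2 (R(I, j) = sqrt(j - 22)/2 = sqrt(-22 + j)/2)
P(561) - R(-342, -380) = -210 - sqrt(-22 - 380)/2 = -210 - sqrt(-402)/2 = -210 - I*sqrt(402)/2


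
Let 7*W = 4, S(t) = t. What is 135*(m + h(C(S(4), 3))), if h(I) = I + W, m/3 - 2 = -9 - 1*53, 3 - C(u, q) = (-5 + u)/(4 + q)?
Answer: -166590/7 ≈ -23799.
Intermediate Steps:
W = 4/7 (W = (⅐)*4 = 4/7 ≈ 0.57143)
C(u, q) = 3 - (-5 + u)/(4 + q)
m = -180 (m = 6 + 3*(-9 - 1*53) = 6 + 3*(-9 - 53) = 6 + 3*(-62) = 6 - 186 = -180)
h(I) = 4/7 + I (h(I) = I + 4/7 = 4/7 + I)
135*(m + h(C(S(4), 3))) = 135*(-180 + (4/7 + (17 - 1*4 + 3*3)/(4 + 3))) = 135*(-180 + (4/7 + (17 - 4 + 9)/7)) = 135*(-180 + (4/7 + (⅐)*22)) = 135*(-180 + (4/7 + 22/7)) = 135*(-180 + 26/7) = 135*(-1234/7) = -166590/7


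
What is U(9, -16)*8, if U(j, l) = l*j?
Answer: -1152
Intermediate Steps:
U(j, l) = j*l
U(9, -16)*8 = (9*(-16))*8 = -144*8 = -1152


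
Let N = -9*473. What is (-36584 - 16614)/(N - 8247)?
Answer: 26599/6252 ≈ 4.2545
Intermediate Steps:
N = -4257
(-36584 - 16614)/(N - 8247) = (-36584 - 16614)/(-4257 - 8247) = -53198/(-12504) = -53198*(-1/12504) = 26599/6252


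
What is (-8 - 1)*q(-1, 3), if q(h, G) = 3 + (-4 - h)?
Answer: 0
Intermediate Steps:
q(h, G) = -1 - h
(-8 - 1)*q(-1, 3) = (-8 - 1)*(-1 - 1*(-1)) = -9*(-1 + 1) = -9*0 = 0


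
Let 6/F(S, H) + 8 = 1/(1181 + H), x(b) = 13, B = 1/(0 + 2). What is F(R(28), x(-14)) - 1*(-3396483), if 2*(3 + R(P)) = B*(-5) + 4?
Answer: 32439801969/9551 ≈ 3.3965e+6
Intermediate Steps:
B = ½ (B = 1/2 = ½ ≈ 0.50000)
R(P) = -9/4 (R(P) = -3 + ((½)*(-5) + 4)/2 = -3 + (-5/2 + 4)/2 = -3 + (½)*(3/2) = -3 + ¾ = -9/4)
F(S, H) = 6/(-8 + 1/(1181 + H))
F(R(28), x(-14)) - 1*(-3396483) = 6*(-1181 - 1*13)/(9447 + 8*13) - 1*(-3396483) = 6*(-1181 - 13)/(9447 + 104) + 3396483 = 6*(-1194)/9551 + 3396483 = 6*(1/9551)*(-1194) + 3396483 = -7164/9551 + 3396483 = 32439801969/9551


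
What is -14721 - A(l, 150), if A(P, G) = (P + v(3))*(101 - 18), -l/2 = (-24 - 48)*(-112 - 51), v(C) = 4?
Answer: 1933123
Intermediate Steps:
l = -23472 (l = -2*(-24 - 48)*(-112 - 51) = -(-144)*(-163) = -2*11736 = -23472)
A(P, G) = 332 + 83*P (A(P, G) = (P + 4)*(101 - 18) = (4 + P)*83 = 332 + 83*P)
-14721 - A(l, 150) = -14721 - (332 + 83*(-23472)) = -14721 - (332 - 1948176) = -14721 - 1*(-1947844) = -14721 + 1947844 = 1933123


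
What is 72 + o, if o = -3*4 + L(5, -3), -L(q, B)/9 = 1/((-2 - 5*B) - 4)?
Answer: 59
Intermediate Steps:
L(q, B) = -9/(-6 - 5*B) (L(q, B) = -9/((-2 - 5*B) - 4) = -9/(-6 - 5*B))
o = -13 (o = -3*4 + 9/(6 + 5*(-3)) = -12 + 9/(6 - 15) = -12 + 9/(-9) = -12 + 9*(-1/9) = -12 - 1 = -13)
72 + o = 72 - 13 = 59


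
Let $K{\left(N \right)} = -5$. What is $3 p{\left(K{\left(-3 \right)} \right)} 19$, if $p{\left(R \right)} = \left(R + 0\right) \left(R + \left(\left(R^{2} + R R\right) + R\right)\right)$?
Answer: $-11400$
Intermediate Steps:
$p{\left(R \right)} = R \left(2 R + 2 R^{2}\right)$ ($p{\left(R \right)} = R \left(R + \left(\left(R^{2} + R^{2}\right) + R\right)\right) = R \left(R + \left(2 R^{2} + R\right)\right) = R \left(R + \left(R + 2 R^{2}\right)\right) = R \left(2 R + 2 R^{2}\right)$)
$3 p{\left(K{\left(-3 \right)} \right)} 19 = 3 \cdot 2 \left(-5\right)^{2} \left(1 - 5\right) 19 = 3 \cdot 2 \cdot 25 \left(-4\right) 19 = 3 \left(-200\right) 19 = \left(-600\right) 19 = -11400$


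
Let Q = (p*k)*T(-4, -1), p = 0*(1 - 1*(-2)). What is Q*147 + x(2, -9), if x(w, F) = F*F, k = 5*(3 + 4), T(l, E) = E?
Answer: 81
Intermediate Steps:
p = 0 (p = 0*(1 + 2) = 0*3 = 0)
k = 35 (k = 5*7 = 35)
x(w, F) = F**2
Q = 0 (Q = (0*35)*(-1) = 0*(-1) = 0)
Q*147 + x(2, -9) = 0*147 + (-9)**2 = 0 + 81 = 81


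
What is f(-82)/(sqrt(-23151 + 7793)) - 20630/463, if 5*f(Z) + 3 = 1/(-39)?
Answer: -20630/463 + 59*I*sqrt(15358)/1497405 ≈ -44.557 + 0.0048829*I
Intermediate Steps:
f(Z) = -118/195 (f(Z) = -3/5 + (1/5)/(-39) = -3/5 + (1/5)*(-1/39) = -3/5 - 1/195 = -118/195)
f(-82)/(sqrt(-23151 + 7793)) - 20630/463 = -118/(195*sqrt(-23151 + 7793)) - 20630/463 = -118*(-I*sqrt(15358)/15358)/195 - 20630*1/463 = -118*(-I*sqrt(15358)/15358)/195 - 20630/463 = -(-59)*I*sqrt(15358)/1497405 - 20630/463 = 59*I*sqrt(15358)/1497405 - 20630/463 = -20630/463 + 59*I*sqrt(15358)/1497405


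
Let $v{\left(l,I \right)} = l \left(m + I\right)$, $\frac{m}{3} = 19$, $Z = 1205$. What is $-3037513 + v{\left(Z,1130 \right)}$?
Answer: $-1607178$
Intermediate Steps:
$m = 57$ ($m = 3 \cdot 19 = 57$)
$v{\left(l,I \right)} = l \left(57 + I\right)$
$-3037513 + v{\left(Z,1130 \right)} = -3037513 + 1205 \left(57 + 1130\right) = -3037513 + 1205 \cdot 1187 = -3037513 + 1430335 = -1607178$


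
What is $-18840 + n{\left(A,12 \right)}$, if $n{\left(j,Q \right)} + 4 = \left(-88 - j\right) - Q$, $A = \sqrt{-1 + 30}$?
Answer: $-18944 - \sqrt{29} \approx -18949.0$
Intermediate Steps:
$A = \sqrt{29} \approx 5.3852$
$n{\left(j,Q \right)} = -92 - Q - j$ ($n{\left(j,Q \right)} = -4 - \left(88 + Q + j\right) = -92 - Q - j$)
$-18840 + n{\left(A,12 \right)} = -18840 - \left(104 + \sqrt{29}\right) = -18944 - \sqrt{29}$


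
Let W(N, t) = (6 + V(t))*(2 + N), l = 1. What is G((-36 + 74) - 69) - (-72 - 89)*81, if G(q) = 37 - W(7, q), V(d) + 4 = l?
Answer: 13051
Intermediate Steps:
V(d) = -3 (V(d) = -4 + 1 = -3)
W(N, t) = 6 + 3*N (W(N, t) = (6 - 3)*(2 + N) = 3*(2 + N) = 6 + 3*N)
G(q) = 10 (G(q) = 37 - (6 + 3*7) = 37 - (6 + 21) = 37 - 1*27 = 37 - 27 = 10)
G((-36 + 74) - 69) - (-72 - 89)*81 = 10 - (-72 - 89)*81 = 10 - (-161)*81 = 10 - 1*(-13041) = 10 + 13041 = 13051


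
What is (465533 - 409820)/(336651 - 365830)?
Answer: -55713/29179 ≈ -1.9094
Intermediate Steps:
(465533 - 409820)/(336651 - 365830) = 55713/(-29179) = 55713*(-1/29179) = -55713/29179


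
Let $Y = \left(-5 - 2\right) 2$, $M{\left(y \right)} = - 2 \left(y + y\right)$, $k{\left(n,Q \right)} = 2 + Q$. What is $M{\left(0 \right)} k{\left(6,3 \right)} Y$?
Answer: $0$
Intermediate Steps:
$M{\left(y \right)} = - 4 y$ ($M{\left(y \right)} = - 2 \cdot 2 y = - 4 y$)
$Y = -14$ ($Y = \left(-7\right) 2 = -14$)
$M{\left(0 \right)} k{\left(6,3 \right)} Y = \left(-4\right) 0 \left(2 + 3\right) \left(-14\right) = 0 \cdot 5 \left(-14\right) = 0 \left(-14\right) = 0$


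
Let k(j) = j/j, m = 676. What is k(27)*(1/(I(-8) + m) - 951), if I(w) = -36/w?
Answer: -1294309/1361 ≈ -951.00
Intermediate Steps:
k(j) = 1
k(27)*(1/(I(-8) + m) - 951) = 1*(1/(-36/(-8) + 676) - 951) = 1*(1/(-36*(-⅛) + 676) - 951) = 1*(1/(9/2 + 676) - 951) = 1*(1/(1361/2) - 951) = 1*(2/1361 - 951) = 1*(-1294309/1361) = -1294309/1361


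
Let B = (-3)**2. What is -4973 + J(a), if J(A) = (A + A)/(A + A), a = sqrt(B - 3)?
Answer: -4972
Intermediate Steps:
B = 9
a = sqrt(6) (a = sqrt(9 - 3) = sqrt(6) ≈ 2.4495)
J(A) = 1 (J(A) = (2*A)/((2*A)) = (2*A)*(1/(2*A)) = 1)
-4973 + J(a) = -4973 + 1 = -4972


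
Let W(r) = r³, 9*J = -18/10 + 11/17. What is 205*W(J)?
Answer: -38588872/89539425 ≈ -0.43097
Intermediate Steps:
J = -98/765 (J = (-18/10 + 11/17)/9 = (-18*⅒ + 11*(1/17))/9 = (-9/5 + 11/17)/9 = (⅑)*(-98/85) = -98/765 ≈ -0.12810)
205*W(J) = 205*(-98/765)³ = 205*(-941192/447697125) = -38588872/89539425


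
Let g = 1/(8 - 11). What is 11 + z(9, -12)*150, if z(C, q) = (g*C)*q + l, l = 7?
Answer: 6461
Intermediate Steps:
g = -⅓ (g = 1/(-3) = -⅓ ≈ -0.33333)
z(C, q) = 7 - C*q/3 (z(C, q) = (-C/3)*q + 7 = -C*q/3 + 7 = 7 - C*q/3)
11 + z(9, -12)*150 = 11 + (7 - ⅓*9*(-12))*150 = 11 + (7 + 36)*150 = 11 + 43*150 = 11 + 6450 = 6461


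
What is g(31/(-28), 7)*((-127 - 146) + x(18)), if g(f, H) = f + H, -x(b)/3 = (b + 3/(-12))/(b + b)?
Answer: -724625/448 ≈ -1617.5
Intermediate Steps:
x(b) = -3*(-¼ + b)/(2*b) (x(b) = -3*(b + 3/(-12))/(b + b) = -3*(b + 3*(-1/12))/(2*b) = -3*(b - ¼)*1/(2*b) = -3*(-¼ + b)*1/(2*b) = -3*(-¼ + b)/(2*b))
g(f, H) = H + f
g(31/(-28), 7)*((-127 - 146) + x(18)) = (7 + 31/(-28))*((-127 - 146) + (3/8)*(1 - 4*18)/18) = (7 + 31*(-1/28))*(-273 + (3/8)*(1/18)*(1 - 72)) = (7 - 31/28)*(-273 + (3/8)*(1/18)*(-71)) = 165*(-273 - 71/48)/28 = (165/28)*(-13175/48) = -724625/448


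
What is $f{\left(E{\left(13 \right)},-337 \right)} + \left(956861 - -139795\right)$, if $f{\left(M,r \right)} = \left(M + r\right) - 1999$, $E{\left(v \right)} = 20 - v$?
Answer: $1094327$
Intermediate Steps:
$f{\left(M,r \right)} = -1999 + M + r$
$f{\left(E{\left(13 \right)},-337 \right)} + \left(956861 - -139795\right) = \left(-1999 + \left(20 - 13\right) - 337\right) + \left(956861 - -139795\right) = \left(-1999 + \left(20 - 13\right) - 337\right) + \left(956861 + 139795\right) = \left(-1999 + 7 - 337\right) + 1096656 = -2329 + 1096656 = 1094327$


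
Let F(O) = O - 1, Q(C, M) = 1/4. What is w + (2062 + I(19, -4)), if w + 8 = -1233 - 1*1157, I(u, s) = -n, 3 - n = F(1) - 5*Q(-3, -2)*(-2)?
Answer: -673/2 ≈ -336.50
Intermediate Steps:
Q(C, M) = ¼
F(O) = -1 + O
n = ½ (n = 3 - ((-1 + 1) - 5*(¼)*(-2)) = 3 - (0 - 5*(-2)/4) = 3 - (0 - 1*(-5/2)) = 3 - (0 + 5/2) = 3 - 1*5/2 = 3 - 5/2 = ½ ≈ 0.50000)
I(u, s) = -½ (I(u, s) = -1*½ = -½)
w = -2398 (w = -8 + (-1233 - 1*1157) = -8 + (-1233 - 1157) = -8 - 2390 = -2398)
w + (2062 + I(19, -4)) = -2398 + (2062 - ½) = -2398 + 4123/2 = -673/2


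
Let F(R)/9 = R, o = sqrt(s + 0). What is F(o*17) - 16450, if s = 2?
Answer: -16450 + 153*sqrt(2) ≈ -16234.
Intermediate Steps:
o = sqrt(2) (o = sqrt(2 + 0) = sqrt(2) ≈ 1.4142)
F(R) = 9*R
F(o*17) - 16450 = 9*(sqrt(2)*17) - 16450 = 9*(17*sqrt(2)) - 16450 = 153*sqrt(2) - 16450 = -16450 + 153*sqrt(2)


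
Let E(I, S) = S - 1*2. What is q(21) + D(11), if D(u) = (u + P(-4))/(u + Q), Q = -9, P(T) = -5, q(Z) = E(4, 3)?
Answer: 4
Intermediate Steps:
E(I, S) = -2 + S (E(I, S) = S - 2 = -2 + S)
q(Z) = 1 (q(Z) = -2 + 3 = 1)
D(u) = (-5 + u)/(-9 + u) (D(u) = (u - 5)/(u - 9) = (-5 + u)/(-9 + u))
q(21) + D(11) = 1 + (-5 + 11)/(-9 + 11) = 1 + 6/2 = 1 + (½)*6 = 1 + 3 = 4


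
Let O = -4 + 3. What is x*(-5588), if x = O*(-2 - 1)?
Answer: -16764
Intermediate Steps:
O = -1
x = 3 (x = -(-2 - 1) = -1*(-3) = 3)
x*(-5588) = 3*(-5588) = -16764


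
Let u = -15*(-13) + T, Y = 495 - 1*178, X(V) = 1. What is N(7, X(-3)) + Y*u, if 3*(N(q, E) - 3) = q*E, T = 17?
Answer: 201628/3 ≈ 67209.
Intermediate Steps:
N(q, E) = 3 + E*q/3 (N(q, E) = 3 + (q*E)/3 = 3 + (E*q)/3 = 3 + E*q/3)
Y = 317 (Y = 495 - 178 = 317)
u = 212 (u = -15*(-13) + 17 = 195 + 17 = 212)
N(7, X(-3)) + Y*u = (3 + (1/3)*1*7) + 317*212 = (3 + 7/3) + 67204 = 16/3 + 67204 = 201628/3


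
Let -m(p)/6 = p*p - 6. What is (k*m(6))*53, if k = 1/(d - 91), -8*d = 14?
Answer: 720/7 ≈ 102.86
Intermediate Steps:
d = -7/4 (d = -1/8*14 = -7/4 ≈ -1.7500)
m(p) = 36 - 6*p**2 (m(p) = -6*(p*p - 6) = -6*(p**2 - 6) = -6*(-6 + p**2) = 36 - 6*p**2)
k = -4/371 (k = 1/(-7/4 - 91) = 1/(-371/4) = -4/371 ≈ -0.010782)
(k*m(6))*53 = -4*(36 - 6*6**2)/371*53 = -4*(36 - 6*36)/371*53 = -4*(36 - 216)/371*53 = -4/371*(-180)*53 = (720/371)*53 = 720/7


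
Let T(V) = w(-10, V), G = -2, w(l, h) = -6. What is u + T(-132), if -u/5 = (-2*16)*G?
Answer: -326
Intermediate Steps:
T(V) = -6
u = -320 (u = -5*(-2*16)*(-2) = -(-160)*(-2) = -5*64 = -320)
u + T(-132) = -320 - 6 = -326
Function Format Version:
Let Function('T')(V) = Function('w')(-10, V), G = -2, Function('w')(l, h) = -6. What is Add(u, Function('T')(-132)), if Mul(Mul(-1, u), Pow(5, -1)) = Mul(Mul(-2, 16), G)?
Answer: -326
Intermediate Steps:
Function('T')(V) = -6
u = -320 (u = Mul(-5, Mul(Mul(-2, 16), -2)) = Mul(-5, Mul(-32, -2)) = Mul(-5, 64) = -320)
Add(u, Function('T')(-132)) = Add(-320, -6) = -326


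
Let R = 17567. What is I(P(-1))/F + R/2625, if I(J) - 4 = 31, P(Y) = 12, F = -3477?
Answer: 20329528/3042375 ≈ 6.6821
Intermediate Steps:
I(J) = 35 (I(J) = 4 + 31 = 35)
I(P(-1))/F + R/2625 = 35/(-3477) + 17567/2625 = 35*(-1/3477) + 17567*(1/2625) = -35/3477 + 17567/2625 = 20329528/3042375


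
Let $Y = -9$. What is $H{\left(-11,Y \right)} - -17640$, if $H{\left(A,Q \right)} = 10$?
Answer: $17650$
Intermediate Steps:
$H{\left(-11,Y \right)} - -17640 = 10 - -17640 = 10 + 17640 = 17650$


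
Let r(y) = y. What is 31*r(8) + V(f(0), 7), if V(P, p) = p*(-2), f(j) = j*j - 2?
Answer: 234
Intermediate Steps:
f(j) = -2 + j² (f(j) = j² - 2 = -2 + j²)
V(P, p) = -2*p
31*r(8) + V(f(0), 7) = 31*8 - 2*7 = 248 - 14 = 234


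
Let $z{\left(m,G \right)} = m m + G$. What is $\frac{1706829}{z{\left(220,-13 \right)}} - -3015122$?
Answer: $\frac{48631471681}{16129} \approx 3.0152 \cdot 10^{6}$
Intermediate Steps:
$z{\left(m,G \right)} = G + m^{2}$ ($z{\left(m,G \right)} = m^{2} + G = G + m^{2}$)
$\frac{1706829}{z{\left(220,-13 \right)}} - -3015122 = \frac{1706829}{-13 + 220^{2}} - -3015122 = \frac{1706829}{-13 + 48400} + 3015122 = \frac{1706829}{48387} + 3015122 = 1706829 \cdot \frac{1}{48387} + 3015122 = \frac{568943}{16129} + 3015122 = \frac{48631471681}{16129}$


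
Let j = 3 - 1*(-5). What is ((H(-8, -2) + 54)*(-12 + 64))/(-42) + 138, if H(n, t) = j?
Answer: 1286/21 ≈ 61.238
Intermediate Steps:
j = 8 (j = 3 + 5 = 8)
H(n, t) = 8
((H(-8, -2) + 54)*(-12 + 64))/(-42) + 138 = ((8 + 54)*(-12 + 64))/(-42) + 138 = -31*52/21 + 138 = -1/42*3224 + 138 = -1612/21 + 138 = 1286/21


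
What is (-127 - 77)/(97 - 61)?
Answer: -17/3 ≈ -5.6667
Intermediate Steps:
(-127 - 77)/(97 - 61) = -204/36 = -204*1/36 = -17/3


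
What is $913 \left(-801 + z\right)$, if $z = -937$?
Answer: $-1586794$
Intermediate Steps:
$913 \left(-801 + z\right) = 913 \left(-801 - 937\right) = 913 \left(-1738\right) = -1586794$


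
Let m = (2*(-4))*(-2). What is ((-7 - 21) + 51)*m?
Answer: 368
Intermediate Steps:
m = 16 (m = -8*(-2) = 16)
((-7 - 21) + 51)*m = ((-7 - 21) + 51)*16 = (-28 + 51)*16 = 23*16 = 368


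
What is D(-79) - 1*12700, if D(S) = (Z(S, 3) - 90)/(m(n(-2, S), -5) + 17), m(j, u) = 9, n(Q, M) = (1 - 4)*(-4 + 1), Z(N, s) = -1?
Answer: -25407/2 ≈ -12704.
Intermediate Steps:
n(Q, M) = 9 (n(Q, M) = -3*(-3) = 9)
D(S) = -7/2 (D(S) = (-1 - 90)/(9 + 17) = -91/26 = -91*1/26 = -7/2)
D(-79) - 1*12700 = -7/2 - 1*12700 = -7/2 - 12700 = -25407/2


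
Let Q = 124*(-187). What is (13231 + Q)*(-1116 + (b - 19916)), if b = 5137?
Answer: 158266515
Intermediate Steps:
Q = -23188
(13231 + Q)*(-1116 + (b - 19916)) = (13231 - 23188)*(-1116 + (5137 - 19916)) = -9957*(-1116 - 14779) = -9957*(-15895) = 158266515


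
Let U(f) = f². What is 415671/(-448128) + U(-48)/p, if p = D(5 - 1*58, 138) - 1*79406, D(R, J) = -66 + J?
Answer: -5668221671/5925297792 ≈ -0.95661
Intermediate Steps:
p = -79334 (p = (-66 + 138) - 1*79406 = 72 - 79406 = -79334)
415671/(-448128) + U(-48)/p = 415671/(-448128) + (-48)²/(-79334) = 415671*(-1/448128) + 2304*(-1/79334) = -138557/149376 - 1152/39667 = -5668221671/5925297792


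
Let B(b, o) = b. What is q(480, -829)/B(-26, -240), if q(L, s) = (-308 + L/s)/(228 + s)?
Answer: -127906/6476977 ≈ -0.019748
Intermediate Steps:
q(L, s) = (-308 + L/s)/(228 + s)
q(480, -829)/B(-26, -240) = ((480 - 308*(-829))/((-829)*(228 - 829)))/(-26) = -1/829*(480 + 255332)/(-601)*(-1/26) = -1/829*(-1/601)*255812*(-1/26) = (255812/498229)*(-1/26) = -127906/6476977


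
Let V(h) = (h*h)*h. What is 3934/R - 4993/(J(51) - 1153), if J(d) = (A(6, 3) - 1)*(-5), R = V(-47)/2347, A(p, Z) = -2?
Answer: -9988877285/118150574 ≈ -84.544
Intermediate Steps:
V(h) = h**3 (V(h) = h**2*h = h**3)
R = -103823/2347 (R = (-47)**3/2347 = -103823*1/2347 = -103823/2347 ≈ -44.236)
J(d) = 15 (J(d) = (-2 - 1)*(-5) = -3*(-5) = 15)
3934/R - 4993/(J(51) - 1153) = 3934/(-103823/2347) - 4993/(15 - 1153) = 3934*(-2347/103823) - 4993/(-1138) = -9233098/103823 - 4993*(-1/1138) = -9233098/103823 + 4993/1138 = -9988877285/118150574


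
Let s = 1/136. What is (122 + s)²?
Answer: 275327649/18496 ≈ 14886.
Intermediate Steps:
s = 1/136 ≈ 0.0073529
(122 + s)² = (122 + 1/136)² = (16593/136)² = 275327649/18496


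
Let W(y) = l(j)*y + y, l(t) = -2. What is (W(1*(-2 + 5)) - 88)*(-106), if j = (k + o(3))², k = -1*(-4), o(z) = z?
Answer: 9646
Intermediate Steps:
k = 4
j = 49 (j = (4 + 3)² = 7² = 49)
W(y) = -y (W(y) = -2*y + y = -y)
(W(1*(-2 + 5)) - 88)*(-106) = (-(-2 + 5) - 88)*(-106) = (-3 - 88)*(-106) = -91*(-106) = 9646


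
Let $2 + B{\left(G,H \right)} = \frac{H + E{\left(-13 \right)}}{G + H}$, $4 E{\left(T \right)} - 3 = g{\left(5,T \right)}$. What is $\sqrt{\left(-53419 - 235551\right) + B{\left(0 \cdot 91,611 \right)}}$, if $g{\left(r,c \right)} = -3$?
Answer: $i \sqrt{288971} \approx 537.56 i$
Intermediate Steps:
$E{\left(T \right)} = 0$ ($E{\left(T \right)} = \frac{3}{4} + \frac{1}{4} \left(-3\right) = \frac{3}{4} - \frac{3}{4} = 0$)
$B{\left(G,H \right)} = -2 + \frac{H}{G + H}$ ($B{\left(G,H \right)} = -2 + \frac{H + 0}{G + H} = -2 + \frac{H}{G + H}$)
$\sqrt{\left(-53419 - 235551\right) + B{\left(0 \cdot 91,611 \right)}} = \sqrt{\left(-53419 - 235551\right) + \frac{\left(-1\right) 611 - 2 \cdot 0 \cdot 91}{0 \cdot 91 + 611}} = \sqrt{\left(-53419 - 235551\right) + \frac{-611 - 0}{0 + 611}} = \sqrt{-288970 + \frac{-611 + 0}{611}} = \sqrt{-288970 + \frac{1}{611} \left(-611\right)} = \sqrt{-288970 - 1} = \sqrt{-288971} = i \sqrt{288971}$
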